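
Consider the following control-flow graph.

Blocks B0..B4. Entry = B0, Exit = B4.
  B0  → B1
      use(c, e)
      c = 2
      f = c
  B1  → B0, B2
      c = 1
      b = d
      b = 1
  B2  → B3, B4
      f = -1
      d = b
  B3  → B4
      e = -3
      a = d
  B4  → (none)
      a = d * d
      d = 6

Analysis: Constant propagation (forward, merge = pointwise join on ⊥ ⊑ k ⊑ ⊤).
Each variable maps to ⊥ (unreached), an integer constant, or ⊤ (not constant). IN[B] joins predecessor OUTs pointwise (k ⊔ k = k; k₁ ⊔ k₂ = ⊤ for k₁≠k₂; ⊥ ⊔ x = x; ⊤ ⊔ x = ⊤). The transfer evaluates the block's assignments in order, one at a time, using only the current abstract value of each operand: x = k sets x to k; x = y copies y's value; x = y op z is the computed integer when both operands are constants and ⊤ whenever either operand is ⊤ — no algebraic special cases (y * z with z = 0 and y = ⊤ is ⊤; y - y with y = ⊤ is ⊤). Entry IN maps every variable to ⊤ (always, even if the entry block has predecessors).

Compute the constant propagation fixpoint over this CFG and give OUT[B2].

Answer: {a: ⊤, b: 1, c: 1, d: 1, e: ⊤, f: -1}

Trace:
Converged values:
  B0:   IN=(all ⊤)   OUT={c:2, f:2; rest ⊤}
  B1:   IN={c:2, f:2; rest ⊤}   OUT={b:1, c:1, f:2; rest ⊤}
  B2:   IN={b:1, c:1, f:2; rest ⊤}   OUT={b:1, c:1, d:1, f:-1; rest ⊤}
  B3:   IN={b:1, c:1, d:1, f:-1; rest ⊤}   OUT={a:1, b:1, c:1, d:1, e:-3, f:-1; rest ⊤}
  B4:   IN={b:1, c:1, d:1, f:-1; rest ⊤}   OUT={a:1, b:1, c:1, d:6, f:-1; rest ⊤}

Merge at B2: IN[B2] = OUT[B1] = {a: ⊤, b: 1, c: 1, d: ⊤, e: ⊤, f: 2}
Applying B2's transfer function to that IN value gives OUT[B2] (row B2 above).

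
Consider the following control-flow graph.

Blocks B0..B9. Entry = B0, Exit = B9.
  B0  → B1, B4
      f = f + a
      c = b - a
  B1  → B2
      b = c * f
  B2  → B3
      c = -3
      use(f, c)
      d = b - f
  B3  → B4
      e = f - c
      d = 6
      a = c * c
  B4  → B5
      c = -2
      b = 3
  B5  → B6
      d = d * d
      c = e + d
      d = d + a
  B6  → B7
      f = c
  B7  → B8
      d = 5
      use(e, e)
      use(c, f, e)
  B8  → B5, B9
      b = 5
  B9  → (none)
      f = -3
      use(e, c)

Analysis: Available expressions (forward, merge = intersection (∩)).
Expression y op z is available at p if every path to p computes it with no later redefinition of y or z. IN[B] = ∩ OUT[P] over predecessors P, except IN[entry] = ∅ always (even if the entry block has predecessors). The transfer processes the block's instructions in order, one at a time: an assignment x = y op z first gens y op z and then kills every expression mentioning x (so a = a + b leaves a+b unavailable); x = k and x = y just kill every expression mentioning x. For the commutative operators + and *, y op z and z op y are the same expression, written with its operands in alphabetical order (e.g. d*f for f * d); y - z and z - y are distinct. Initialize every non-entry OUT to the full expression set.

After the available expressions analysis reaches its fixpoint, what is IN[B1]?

Answer: {b-a}

Working:
Per-block solution:
  B0:  IN={}  OUT={b-a}
  B1:  IN={b-a}  OUT={c*f}
  B2:  IN={c*f}  OUT={b-f}
  B3:  IN={b-f}  OUT={b-f, c*c, f-c}
  B4:  IN={}  OUT={}
  B5:  IN={}  OUT={}
  B6:  IN={}  OUT={}
  B7:  IN={}  OUT={}
  B8:  IN={}  OUT={}
  B9:  IN={}  OUT={}

Merge at B1: IN[B1] = OUT[B0] = {b-a}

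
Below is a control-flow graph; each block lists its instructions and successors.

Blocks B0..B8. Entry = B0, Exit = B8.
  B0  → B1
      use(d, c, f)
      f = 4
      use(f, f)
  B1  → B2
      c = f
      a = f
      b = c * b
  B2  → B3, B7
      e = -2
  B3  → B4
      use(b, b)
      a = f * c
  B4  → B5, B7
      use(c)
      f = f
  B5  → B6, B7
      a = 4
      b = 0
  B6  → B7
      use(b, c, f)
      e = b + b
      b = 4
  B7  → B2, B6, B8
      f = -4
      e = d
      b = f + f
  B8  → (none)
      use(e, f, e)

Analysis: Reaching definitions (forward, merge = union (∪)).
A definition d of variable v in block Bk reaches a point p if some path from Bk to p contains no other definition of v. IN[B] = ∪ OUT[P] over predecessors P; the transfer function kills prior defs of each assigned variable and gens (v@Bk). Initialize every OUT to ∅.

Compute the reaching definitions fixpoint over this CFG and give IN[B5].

Per-block solution:
  B0:  IN={}  OUT={f@B0}
  B1:  IN={f@B0}  OUT={a@B1, b@B1, c@B1, f@B0}
  B2:  IN={a@B1, a@B3, a@B5, b@B1, b@B7, c@B1, e@B7, f@B0, f@B7}  OUT={a@B1, a@B3, a@B5, b@B1, b@B7, c@B1, e@B2, f@B0, f@B7}
  B3:  IN={a@B1, a@B3, a@B5, b@B1, b@B7, c@B1, e@B2, f@B0, f@B7}  OUT={a@B3, b@B1, b@B7, c@B1, e@B2, f@B0, f@B7}
  B4:  IN={a@B3, b@B1, b@B7, c@B1, e@B2, f@B0, f@B7}  OUT={a@B3, b@B1, b@B7, c@B1, e@B2, f@B4}
  B5:  IN={a@B3, b@B1, b@B7, c@B1, e@B2, f@B4}  OUT={a@B5, b@B5, c@B1, e@B2, f@B4}
  B6:  IN={a@B1, a@B3, a@B5, b@B5, b@B7, c@B1, e@B2, e@B7, f@B4, f@B7}  OUT={a@B1, a@B3, a@B5, b@B6, c@B1, e@B6, f@B4, f@B7}
  B7:  IN={a@B1, a@B3, a@B5, b@B1, b@B5, b@B6, b@B7, c@B1, e@B2, e@B6, f@B0, f@B4, f@B7}  OUT={a@B1, a@B3, a@B5, b@B7, c@B1, e@B7, f@B7}
  B8:  IN={a@B1, a@B3, a@B5, b@B7, c@B1, e@B7, f@B7}  OUT={a@B1, a@B3, a@B5, b@B7, c@B1, e@B7, f@B7}

Merge at B5: IN[B5] = OUT[B4] = {a@B3, b@B1, b@B7, c@B1, e@B2, f@B4}

Answer: {a@B3, b@B1, b@B7, c@B1, e@B2, f@B4}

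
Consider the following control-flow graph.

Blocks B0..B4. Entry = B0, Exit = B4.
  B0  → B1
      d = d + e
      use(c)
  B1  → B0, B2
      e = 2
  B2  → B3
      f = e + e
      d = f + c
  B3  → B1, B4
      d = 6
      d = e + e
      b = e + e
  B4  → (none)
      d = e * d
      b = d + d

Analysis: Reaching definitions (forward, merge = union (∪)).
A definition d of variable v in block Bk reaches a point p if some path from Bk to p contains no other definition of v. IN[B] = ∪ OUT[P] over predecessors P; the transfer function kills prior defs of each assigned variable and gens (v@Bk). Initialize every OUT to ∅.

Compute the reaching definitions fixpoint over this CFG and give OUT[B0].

Answer: {b@B3, d@B0, e@B1, f@B2}

Working:
Converged values:
  B0:  IN={b@B3, d@B0, d@B3, e@B1, f@B2}  OUT={b@B3, d@B0, e@B1, f@B2}
  B1:  IN={b@B3, d@B0, d@B3, e@B1, f@B2}  OUT={b@B3, d@B0, d@B3, e@B1, f@B2}
  B2:  IN={b@B3, d@B0, d@B3, e@B1, f@B2}  OUT={b@B3, d@B2, e@B1, f@B2}
  B3:  IN={b@B3, d@B2, e@B1, f@B2}  OUT={b@B3, d@B3, e@B1, f@B2}
  B4:  IN={b@B3, d@B3, e@B1, f@B2}  OUT={b@B4, d@B4, e@B1, f@B2}

Merge at B0 (entry node, so the boundary value {} is joined with the incoming edge(s)): IN[B0] = {} ⊔ OUT[B1] = {b@B3, d@B0, d@B3, e@B1, f@B2}
Applying B0's transfer function to that IN value gives OUT[B0] (row B0 above).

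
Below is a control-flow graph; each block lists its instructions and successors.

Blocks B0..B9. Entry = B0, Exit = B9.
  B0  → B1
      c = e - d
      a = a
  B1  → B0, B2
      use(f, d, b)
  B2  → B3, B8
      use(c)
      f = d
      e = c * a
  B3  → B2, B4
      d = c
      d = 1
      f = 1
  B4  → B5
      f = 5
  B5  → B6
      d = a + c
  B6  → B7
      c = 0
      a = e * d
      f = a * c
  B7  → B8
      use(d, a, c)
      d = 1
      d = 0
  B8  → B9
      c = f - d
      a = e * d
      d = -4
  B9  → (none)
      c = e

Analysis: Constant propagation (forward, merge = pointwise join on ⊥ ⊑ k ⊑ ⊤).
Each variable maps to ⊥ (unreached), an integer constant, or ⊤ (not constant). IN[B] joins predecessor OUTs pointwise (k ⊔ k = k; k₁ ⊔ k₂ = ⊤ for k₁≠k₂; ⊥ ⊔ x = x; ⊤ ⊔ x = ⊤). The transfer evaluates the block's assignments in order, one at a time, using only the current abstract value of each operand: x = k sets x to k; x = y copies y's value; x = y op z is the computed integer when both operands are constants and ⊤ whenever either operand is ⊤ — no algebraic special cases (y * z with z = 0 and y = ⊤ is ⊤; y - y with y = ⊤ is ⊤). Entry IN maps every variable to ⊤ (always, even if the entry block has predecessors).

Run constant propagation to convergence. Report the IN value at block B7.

Answer: {a: ⊤, b: ⊤, c: 0, d: ⊤, e: ⊤, f: ⊤}

Trace:
Fixpoint table:
  B0:  IN=(all ⊤)  OUT=(all ⊤)
  B1:  IN=(all ⊤)  OUT=(all ⊤)
  B2:  IN=(all ⊤)  OUT=(all ⊤)
  B3:  IN=(all ⊤)  OUT={d:1, f:1; rest ⊤}
  B4:  IN={d:1, f:1; rest ⊤}  OUT={d:1, f:5; rest ⊤}
  B5:  IN={d:1, f:5; rest ⊤}  OUT={f:5; rest ⊤}
  B6:  IN={f:5; rest ⊤}  OUT={c:0; rest ⊤}
  B7:  IN={c:0; rest ⊤}  OUT={c:0, d:0; rest ⊤}
  B8:  IN=(all ⊤)  OUT={d:-4; rest ⊤}
  B9:  IN={d:-4; rest ⊤}  OUT={d:-4; rest ⊤}

Merge at B7: IN[B7] = OUT[B6] = {a: ⊤, b: ⊤, c: 0, d: ⊤, e: ⊤, f: ⊤}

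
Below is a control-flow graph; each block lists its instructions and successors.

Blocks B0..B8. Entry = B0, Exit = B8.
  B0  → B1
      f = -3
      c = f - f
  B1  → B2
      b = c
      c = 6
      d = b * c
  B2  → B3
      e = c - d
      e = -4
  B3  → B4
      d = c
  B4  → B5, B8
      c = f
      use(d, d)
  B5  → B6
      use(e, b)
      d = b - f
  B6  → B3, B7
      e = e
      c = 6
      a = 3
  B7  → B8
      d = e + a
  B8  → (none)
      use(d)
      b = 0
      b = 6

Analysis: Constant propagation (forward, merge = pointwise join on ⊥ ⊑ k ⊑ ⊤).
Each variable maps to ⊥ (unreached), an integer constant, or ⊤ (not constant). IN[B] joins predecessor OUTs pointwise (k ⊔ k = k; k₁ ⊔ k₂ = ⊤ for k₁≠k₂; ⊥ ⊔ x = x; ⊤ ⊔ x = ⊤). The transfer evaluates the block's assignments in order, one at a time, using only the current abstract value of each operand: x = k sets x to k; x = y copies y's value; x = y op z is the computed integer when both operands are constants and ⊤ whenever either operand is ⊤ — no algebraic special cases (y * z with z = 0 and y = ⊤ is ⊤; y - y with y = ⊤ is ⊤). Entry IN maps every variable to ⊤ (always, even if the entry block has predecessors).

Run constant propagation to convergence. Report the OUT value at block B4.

Answer: {a: ⊤, b: 0, c: -3, d: 6, e: -4, f: -3}

Working:
Per-block solution:
  B0: | IN=(all ⊤) | OUT={c:0, f:-3; rest ⊤}
  B1: | IN={c:0, f:-3; rest ⊤} | OUT={b:0, c:6, d:0, f:-3; rest ⊤}
  B2: | IN={b:0, c:6, d:0, f:-3; rest ⊤} | OUT={b:0, c:6, d:0, e:-4, f:-3; rest ⊤}
  B3: | IN={b:0, c:6, e:-4, f:-3; rest ⊤} | OUT={b:0, c:6, d:6, e:-4, f:-3; rest ⊤}
  B4: | IN={b:0, c:6, d:6, e:-4, f:-3; rest ⊤} | OUT={b:0, c:-3, d:6, e:-4, f:-3; rest ⊤}
  B5: | IN={b:0, c:-3, d:6, e:-4, f:-3; rest ⊤} | OUT={b:0, c:-3, d:3, e:-4, f:-3; rest ⊤}
  B6: | IN={b:0, c:-3, d:3, e:-4, f:-3; rest ⊤} | OUT={a:3, b:0, c:6, d:3, e:-4, f:-3; rest ⊤}
  B7: | IN={a:3, b:0, c:6, d:3, e:-4, f:-3; rest ⊤} | OUT={a:3, b:0, c:6, d:-1, e:-4, f:-3; rest ⊤}
  B8: | IN={b:0, e:-4, f:-3; rest ⊤} | OUT={b:6, e:-4, f:-3; rest ⊤}

Merge at B4: IN[B4] = OUT[B3] = {a: ⊤, b: 0, c: 6, d: 6, e: -4, f: -3}
Applying B4's transfer function to that IN value gives OUT[B4] (row B4 above).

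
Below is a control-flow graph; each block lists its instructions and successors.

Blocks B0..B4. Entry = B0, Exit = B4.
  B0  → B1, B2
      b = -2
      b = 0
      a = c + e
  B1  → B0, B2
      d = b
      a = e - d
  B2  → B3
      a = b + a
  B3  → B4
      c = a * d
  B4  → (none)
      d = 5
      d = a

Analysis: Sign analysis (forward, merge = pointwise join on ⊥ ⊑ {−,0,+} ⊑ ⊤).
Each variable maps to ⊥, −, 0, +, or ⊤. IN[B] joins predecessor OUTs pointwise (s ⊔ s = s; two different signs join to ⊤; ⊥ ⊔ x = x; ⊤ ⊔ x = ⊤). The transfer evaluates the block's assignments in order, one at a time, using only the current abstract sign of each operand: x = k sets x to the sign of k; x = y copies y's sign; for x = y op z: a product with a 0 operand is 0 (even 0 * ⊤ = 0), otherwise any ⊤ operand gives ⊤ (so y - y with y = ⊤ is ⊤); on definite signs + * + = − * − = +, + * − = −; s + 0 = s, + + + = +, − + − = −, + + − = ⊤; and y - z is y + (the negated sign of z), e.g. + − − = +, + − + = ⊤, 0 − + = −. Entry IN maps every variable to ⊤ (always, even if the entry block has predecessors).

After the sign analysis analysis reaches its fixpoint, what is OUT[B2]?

Converged values:
  B0: | IN=(all ⊤) | OUT={b:0; rest ⊤}
  B1: | IN={b:0; rest ⊤} | OUT={b:0, d:0; rest ⊤}
  B2: | IN={b:0; rest ⊤} | OUT={b:0; rest ⊤}
  B3: | IN={b:0; rest ⊤} | OUT={b:0; rest ⊤}
  B4: | IN={b:0; rest ⊤} | OUT={b:0; rest ⊤}

Merge at B2: IN[B2] = OUT[B0] ⊔ OUT[B1] = {a: ⊤, b: 0, c: ⊤, d: ⊤, e: ⊤, f: ⊤}
Applying B2's transfer function to that IN value gives OUT[B2] (row B2 above).

Answer: {a: ⊤, b: 0, c: ⊤, d: ⊤, e: ⊤, f: ⊤}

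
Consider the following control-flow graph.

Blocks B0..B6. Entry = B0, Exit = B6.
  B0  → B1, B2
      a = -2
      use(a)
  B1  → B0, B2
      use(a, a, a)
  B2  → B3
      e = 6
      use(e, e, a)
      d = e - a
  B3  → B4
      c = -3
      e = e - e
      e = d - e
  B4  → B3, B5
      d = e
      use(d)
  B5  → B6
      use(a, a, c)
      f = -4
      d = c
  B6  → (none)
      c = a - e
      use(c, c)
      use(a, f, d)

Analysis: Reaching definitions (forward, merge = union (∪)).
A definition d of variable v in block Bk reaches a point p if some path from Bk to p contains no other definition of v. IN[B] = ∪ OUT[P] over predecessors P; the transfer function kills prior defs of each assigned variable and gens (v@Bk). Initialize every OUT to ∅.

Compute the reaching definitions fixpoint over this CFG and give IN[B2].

Fixpoint table:
  B0:   IN={a@B0}   OUT={a@B0}
  B1:   IN={a@B0}   OUT={a@B0}
  B2:   IN={a@B0}   OUT={a@B0, d@B2, e@B2}
  B3:   IN={a@B0, c@B3, d@B2, d@B4, e@B2, e@B3}   OUT={a@B0, c@B3, d@B2, d@B4, e@B3}
  B4:   IN={a@B0, c@B3, d@B2, d@B4, e@B3}   OUT={a@B0, c@B3, d@B4, e@B3}
  B5:   IN={a@B0, c@B3, d@B4, e@B3}   OUT={a@B0, c@B3, d@B5, e@B3, f@B5}
  B6:   IN={a@B0, c@B3, d@B5, e@B3, f@B5}   OUT={a@B0, c@B6, d@B5, e@B3, f@B5}

Merge at B2: IN[B2] = OUT[B0] ⊔ OUT[B1] = {a@B0}

Answer: {a@B0}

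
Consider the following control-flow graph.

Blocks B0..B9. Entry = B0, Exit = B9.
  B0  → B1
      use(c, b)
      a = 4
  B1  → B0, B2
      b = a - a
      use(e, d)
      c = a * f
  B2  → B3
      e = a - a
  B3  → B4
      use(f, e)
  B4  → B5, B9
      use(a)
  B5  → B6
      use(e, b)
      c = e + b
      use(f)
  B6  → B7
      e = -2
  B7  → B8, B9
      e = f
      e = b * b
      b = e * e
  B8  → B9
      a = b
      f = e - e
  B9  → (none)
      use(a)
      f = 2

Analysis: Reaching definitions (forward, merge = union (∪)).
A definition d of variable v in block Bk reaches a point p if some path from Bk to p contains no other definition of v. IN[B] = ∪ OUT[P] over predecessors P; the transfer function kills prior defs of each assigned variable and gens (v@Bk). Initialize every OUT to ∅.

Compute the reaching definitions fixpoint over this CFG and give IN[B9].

Fixpoint table:
  B0:   IN={a@B0, b@B1, c@B1}   OUT={a@B0, b@B1, c@B1}
  B1:   IN={a@B0, b@B1, c@B1}   OUT={a@B0, b@B1, c@B1}
  B2:   IN={a@B0, b@B1, c@B1}   OUT={a@B0, b@B1, c@B1, e@B2}
  B3:   IN={a@B0, b@B1, c@B1, e@B2}   OUT={a@B0, b@B1, c@B1, e@B2}
  B4:   IN={a@B0, b@B1, c@B1, e@B2}   OUT={a@B0, b@B1, c@B1, e@B2}
  B5:   IN={a@B0, b@B1, c@B1, e@B2}   OUT={a@B0, b@B1, c@B5, e@B2}
  B6:   IN={a@B0, b@B1, c@B5, e@B2}   OUT={a@B0, b@B1, c@B5, e@B6}
  B7:   IN={a@B0, b@B1, c@B5, e@B6}   OUT={a@B0, b@B7, c@B5, e@B7}
  B8:   IN={a@B0, b@B7, c@B5, e@B7}   OUT={a@B8, b@B7, c@B5, e@B7, f@B8}
  B9:   IN={a@B0, a@B8, b@B1, b@B7, c@B1, c@B5, e@B2, e@B7, f@B8}   OUT={a@B0, a@B8, b@B1, b@B7, c@B1, c@B5, e@B2, e@B7, f@B9}

Merge at B9: IN[B9] = OUT[B4] ⊔ OUT[B7] ⊔ OUT[B8] = {a@B0, a@B8, b@B1, b@B7, c@B1, c@B5, e@B2, e@B7, f@B8}

Answer: {a@B0, a@B8, b@B1, b@B7, c@B1, c@B5, e@B2, e@B7, f@B8}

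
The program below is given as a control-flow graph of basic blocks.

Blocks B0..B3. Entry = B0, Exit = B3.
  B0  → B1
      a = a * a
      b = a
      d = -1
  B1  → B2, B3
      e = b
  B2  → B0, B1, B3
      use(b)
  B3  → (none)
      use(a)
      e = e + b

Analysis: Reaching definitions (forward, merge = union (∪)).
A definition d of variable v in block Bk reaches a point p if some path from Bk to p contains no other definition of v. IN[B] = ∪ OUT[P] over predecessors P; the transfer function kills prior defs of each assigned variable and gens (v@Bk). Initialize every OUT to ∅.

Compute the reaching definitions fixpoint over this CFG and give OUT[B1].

Fixpoint table:
  B0: | IN={a@B0, b@B0, d@B0, e@B1} | OUT={a@B0, b@B0, d@B0, e@B1}
  B1: | IN={a@B0, b@B0, d@B0, e@B1} | OUT={a@B0, b@B0, d@B0, e@B1}
  B2: | IN={a@B0, b@B0, d@B0, e@B1} | OUT={a@B0, b@B0, d@B0, e@B1}
  B3: | IN={a@B0, b@B0, d@B0, e@B1} | OUT={a@B0, b@B0, d@B0, e@B3}

Merge at B1: IN[B1] = OUT[B0] ⊔ OUT[B2] = {a@B0, b@B0, d@B0, e@B1}
Applying B1's transfer function to that IN value gives OUT[B1] (row B1 above).

Answer: {a@B0, b@B0, d@B0, e@B1}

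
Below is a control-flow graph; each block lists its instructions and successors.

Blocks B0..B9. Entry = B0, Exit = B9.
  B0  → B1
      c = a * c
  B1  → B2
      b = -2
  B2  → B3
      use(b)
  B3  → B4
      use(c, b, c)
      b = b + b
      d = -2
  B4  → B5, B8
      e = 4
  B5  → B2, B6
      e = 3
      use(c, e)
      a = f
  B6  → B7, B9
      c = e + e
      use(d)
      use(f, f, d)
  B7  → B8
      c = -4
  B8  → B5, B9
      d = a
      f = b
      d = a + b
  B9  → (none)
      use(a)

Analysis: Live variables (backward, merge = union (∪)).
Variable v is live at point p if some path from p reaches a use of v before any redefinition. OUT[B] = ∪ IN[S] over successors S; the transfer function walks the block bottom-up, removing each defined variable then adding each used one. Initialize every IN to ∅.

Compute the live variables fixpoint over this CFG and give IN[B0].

Converged values:
  B0:  IN={a, c, f}  OUT={a, c, f}
  B1:  IN={a, c, f}  OUT={a, b, c, f}
  B2:  IN={a, b, c, f}  OUT={a, b, c, f}
  B3:  IN={a, b, c, f}  OUT={a, b, c, d, f}
  B4:  IN={a, b, c, d, f}  OUT={a, b, c, d, f}
  B5:  IN={b, c, d, f}  OUT={a, b, c, d, e, f}
  B6:  IN={a, b, d, e, f}  OUT={a, b}
  B7:  IN={a, b}  OUT={a, b, c}
  B8:  IN={a, b, c}  OUT={a, b, c, d, f}
  B9:  IN={a}  OUT={}

Merge at B0: OUT[B0] = IN[B1] = {a, c, f}
Applying B0's transfer function to that OUT value gives IN[B0] (row B0 above).

Answer: {a, c, f}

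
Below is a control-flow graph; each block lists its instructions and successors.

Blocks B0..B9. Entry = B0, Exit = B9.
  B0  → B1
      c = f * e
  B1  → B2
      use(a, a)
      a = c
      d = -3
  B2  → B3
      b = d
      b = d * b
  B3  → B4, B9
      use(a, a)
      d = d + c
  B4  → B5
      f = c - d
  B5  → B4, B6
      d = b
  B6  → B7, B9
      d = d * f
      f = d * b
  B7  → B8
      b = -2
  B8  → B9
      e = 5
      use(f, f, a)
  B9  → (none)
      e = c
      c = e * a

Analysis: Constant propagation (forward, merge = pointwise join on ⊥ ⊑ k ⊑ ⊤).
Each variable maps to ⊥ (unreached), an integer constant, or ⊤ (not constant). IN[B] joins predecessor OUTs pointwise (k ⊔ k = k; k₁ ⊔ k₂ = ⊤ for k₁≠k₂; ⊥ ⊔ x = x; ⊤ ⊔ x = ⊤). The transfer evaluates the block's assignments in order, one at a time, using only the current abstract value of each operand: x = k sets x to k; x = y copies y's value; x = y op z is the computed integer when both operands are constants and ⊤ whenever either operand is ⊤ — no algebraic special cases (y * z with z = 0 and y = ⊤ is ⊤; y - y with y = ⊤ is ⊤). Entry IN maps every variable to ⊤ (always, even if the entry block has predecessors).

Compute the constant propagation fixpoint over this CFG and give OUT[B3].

Answer: {a: ⊤, b: 9, c: ⊤, d: ⊤, e: ⊤, f: ⊤}

Derivation:
Fixpoint table:
  B0:   IN=(all ⊤)   OUT=(all ⊤)
  B1:   IN=(all ⊤)   OUT={d:-3; rest ⊤}
  B2:   IN={d:-3; rest ⊤}   OUT={b:9, d:-3; rest ⊤}
  B3:   IN={b:9, d:-3; rest ⊤}   OUT={b:9; rest ⊤}
  B4:   IN={b:9; rest ⊤}   OUT={b:9; rest ⊤}
  B5:   IN={b:9; rest ⊤}   OUT={b:9, d:9; rest ⊤}
  B6:   IN={b:9, d:9; rest ⊤}   OUT={b:9; rest ⊤}
  B7:   IN={b:9; rest ⊤}   OUT={b:-2; rest ⊤}
  B8:   IN={b:-2; rest ⊤}   OUT={b:-2, e:5; rest ⊤}
  B9:   IN=(all ⊤)   OUT=(all ⊤)

Merge at B3: IN[B3] = OUT[B2] = {a: ⊤, b: 9, c: ⊤, d: -3, e: ⊤, f: ⊤}
Applying B3's transfer function to that IN value gives OUT[B3] (row B3 above).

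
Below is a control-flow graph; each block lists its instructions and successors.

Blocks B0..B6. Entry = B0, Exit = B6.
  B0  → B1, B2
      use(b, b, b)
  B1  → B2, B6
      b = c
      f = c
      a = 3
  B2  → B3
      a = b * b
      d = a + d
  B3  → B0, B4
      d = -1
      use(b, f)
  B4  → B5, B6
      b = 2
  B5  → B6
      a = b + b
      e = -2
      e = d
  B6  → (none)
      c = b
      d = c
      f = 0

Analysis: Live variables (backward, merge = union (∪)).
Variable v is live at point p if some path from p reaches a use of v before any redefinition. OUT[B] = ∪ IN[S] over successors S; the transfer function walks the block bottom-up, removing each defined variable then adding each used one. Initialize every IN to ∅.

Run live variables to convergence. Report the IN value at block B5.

Answer: {b, d}

Working:
Per-block solution:
  B0:  IN={b, c, d, f}  OUT={b, c, d, f}
  B1:  IN={c, d}  OUT={b, c, d, f}
  B2:  IN={b, c, d, f}  OUT={b, c, f}
  B3:  IN={b, c, f}  OUT={b, c, d, f}
  B4:  IN={d}  OUT={b, d}
  B5:  IN={b, d}  OUT={b}
  B6:  IN={b}  OUT={}

Merge at B5: OUT[B5] = IN[B6] = {b}
Applying B5's transfer function to that OUT value gives IN[B5] (row B5 above).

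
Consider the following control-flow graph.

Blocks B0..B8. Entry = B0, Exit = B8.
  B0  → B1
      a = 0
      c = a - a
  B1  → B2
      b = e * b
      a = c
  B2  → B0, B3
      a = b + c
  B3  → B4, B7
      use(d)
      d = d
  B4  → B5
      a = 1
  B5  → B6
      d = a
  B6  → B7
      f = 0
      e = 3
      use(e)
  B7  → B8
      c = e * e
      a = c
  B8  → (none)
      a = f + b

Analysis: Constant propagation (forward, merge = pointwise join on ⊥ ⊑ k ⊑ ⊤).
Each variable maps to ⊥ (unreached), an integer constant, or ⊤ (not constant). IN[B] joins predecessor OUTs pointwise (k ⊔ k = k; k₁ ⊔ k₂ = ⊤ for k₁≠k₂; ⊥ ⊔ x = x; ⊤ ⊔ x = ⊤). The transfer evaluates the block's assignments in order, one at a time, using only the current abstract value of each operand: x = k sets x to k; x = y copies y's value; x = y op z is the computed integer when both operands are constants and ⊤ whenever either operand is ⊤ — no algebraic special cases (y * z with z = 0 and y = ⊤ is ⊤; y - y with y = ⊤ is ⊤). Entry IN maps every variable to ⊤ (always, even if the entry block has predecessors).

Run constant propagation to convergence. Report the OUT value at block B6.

Answer: {a: 1, b: ⊤, c: 0, d: 1, e: 3, f: 0}

Trace:
Per-block solution:
  B0: | IN=(all ⊤) | OUT={a:0, c:0; rest ⊤}
  B1: | IN={a:0, c:0; rest ⊤} | OUT={a:0, c:0; rest ⊤}
  B2: | IN={a:0, c:0; rest ⊤} | OUT={c:0; rest ⊤}
  B3: | IN={c:0; rest ⊤} | OUT={c:0; rest ⊤}
  B4: | IN={c:0; rest ⊤} | OUT={a:1, c:0; rest ⊤}
  B5: | IN={a:1, c:0; rest ⊤} | OUT={a:1, c:0, d:1; rest ⊤}
  B6: | IN={a:1, c:0, d:1; rest ⊤} | OUT={a:1, c:0, d:1, e:3, f:0; rest ⊤}
  B7: | IN={c:0; rest ⊤} | OUT=(all ⊤)
  B8: | IN=(all ⊤) | OUT=(all ⊤)

Merge at B6: IN[B6] = OUT[B5] = {a: 1, b: ⊤, c: 0, d: 1, e: ⊤, f: ⊤}
Applying B6's transfer function to that IN value gives OUT[B6] (row B6 above).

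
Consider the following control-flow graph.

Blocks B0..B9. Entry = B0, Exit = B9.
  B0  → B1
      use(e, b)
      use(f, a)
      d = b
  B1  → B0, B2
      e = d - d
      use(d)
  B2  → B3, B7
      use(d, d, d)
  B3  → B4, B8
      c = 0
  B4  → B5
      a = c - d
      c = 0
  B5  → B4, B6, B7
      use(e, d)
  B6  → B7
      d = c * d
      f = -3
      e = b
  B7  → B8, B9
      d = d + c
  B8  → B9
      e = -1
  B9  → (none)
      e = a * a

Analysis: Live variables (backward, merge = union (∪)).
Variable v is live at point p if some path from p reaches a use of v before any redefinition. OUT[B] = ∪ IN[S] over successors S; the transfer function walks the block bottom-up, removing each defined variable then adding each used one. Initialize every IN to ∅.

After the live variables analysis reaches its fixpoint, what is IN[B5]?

Converged values:
  B0: | IN={a, b, c, e, f} | OUT={a, b, c, d, f}
  B1: | IN={a, b, c, d, f} | OUT={a, b, c, d, e, f}
  B2: | IN={a, b, c, d, e} | OUT={a, b, c, d, e}
  B3: | IN={a, b, d, e} | OUT={a, b, c, d, e}
  B4: | IN={b, c, d, e} | OUT={a, b, c, d, e}
  B5: | IN={a, b, c, d, e} | OUT={a, b, c, d, e}
  B6: | IN={a, b, c, d} | OUT={a, c, d}
  B7: | IN={a, c, d} | OUT={a}
  B8: | IN={a} | OUT={a}
  B9: | IN={a} | OUT={}

Merge at B5: OUT[B5] = IN[B4] ⊔ IN[B6] ⊔ IN[B7] = {a, b, c, d, e}
Applying B5's transfer function to that OUT value gives IN[B5] (row B5 above).

Answer: {a, b, c, d, e}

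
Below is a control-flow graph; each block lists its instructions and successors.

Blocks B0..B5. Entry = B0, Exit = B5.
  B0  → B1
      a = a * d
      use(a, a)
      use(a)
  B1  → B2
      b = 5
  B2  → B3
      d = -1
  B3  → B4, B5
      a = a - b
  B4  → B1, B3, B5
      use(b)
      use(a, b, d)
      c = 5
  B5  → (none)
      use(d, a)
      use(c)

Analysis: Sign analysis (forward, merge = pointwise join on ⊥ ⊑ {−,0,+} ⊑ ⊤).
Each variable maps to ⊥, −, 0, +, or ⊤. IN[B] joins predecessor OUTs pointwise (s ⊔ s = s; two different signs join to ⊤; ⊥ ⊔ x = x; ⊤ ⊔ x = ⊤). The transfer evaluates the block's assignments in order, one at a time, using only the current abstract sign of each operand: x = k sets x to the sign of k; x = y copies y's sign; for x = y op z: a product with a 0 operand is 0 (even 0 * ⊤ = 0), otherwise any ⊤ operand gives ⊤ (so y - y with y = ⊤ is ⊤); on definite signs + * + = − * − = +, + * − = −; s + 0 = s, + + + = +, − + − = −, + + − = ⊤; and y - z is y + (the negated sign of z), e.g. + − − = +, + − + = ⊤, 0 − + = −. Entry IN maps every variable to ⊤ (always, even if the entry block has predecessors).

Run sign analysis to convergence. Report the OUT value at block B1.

Answer: {a: ⊤, b: +, c: ⊤, d: ⊤, e: ⊤, f: ⊤}

Trace:
Converged values:
  B0:   IN=(all ⊤)   OUT=(all ⊤)
  B1:   IN=(all ⊤)   OUT={b:+; rest ⊤}
  B2:   IN={b:+; rest ⊤}   OUT={b:+, d:-; rest ⊤}
  B3:   IN={b:+, d:-; rest ⊤}   OUT={b:+, d:-; rest ⊤}
  B4:   IN={b:+, d:-; rest ⊤}   OUT={b:+, c:+, d:-; rest ⊤}
  B5:   IN={b:+, d:-; rest ⊤}   OUT={b:+, d:-; rest ⊤}

Merge at B1: IN[B1] = OUT[B0] ⊔ OUT[B4] = {a: ⊤, b: ⊤, c: ⊤, d: ⊤, e: ⊤, f: ⊤}
Applying B1's transfer function to that IN value gives OUT[B1] (row B1 above).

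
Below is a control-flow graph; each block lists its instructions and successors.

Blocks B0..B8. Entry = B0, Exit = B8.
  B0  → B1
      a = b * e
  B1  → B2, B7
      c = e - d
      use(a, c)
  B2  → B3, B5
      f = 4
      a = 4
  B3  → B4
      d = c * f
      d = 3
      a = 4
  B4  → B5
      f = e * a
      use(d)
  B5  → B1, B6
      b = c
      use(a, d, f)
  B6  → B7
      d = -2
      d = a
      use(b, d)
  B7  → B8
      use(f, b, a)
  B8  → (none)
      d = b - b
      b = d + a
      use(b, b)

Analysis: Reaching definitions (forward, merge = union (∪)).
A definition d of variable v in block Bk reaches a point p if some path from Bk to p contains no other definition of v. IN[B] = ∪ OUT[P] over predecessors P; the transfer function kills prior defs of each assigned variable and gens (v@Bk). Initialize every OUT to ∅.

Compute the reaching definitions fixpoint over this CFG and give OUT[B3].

Answer: {a@B3, b@B5, c@B1, d@B3, f@B2}

Trace:
Per-block solution:
  B0:  IN={}  OUT={a@B0}
  B1:  IN={a@B0, a@B2, a@B3, b@B5, c@B1, d@B3, f@B2, f@B4}  OUT={a@B0, a@B2, a@B3, b@B5, c@B1, d@B3, f@B2, f@B4}
  B2:  IN={a@B0, a@B2, a@B3, b@B5, c@B1, d@B3, f@B2, f@B4}  OUT={a@B2, b@B5, c@B1, d@B3, f@B2}
  B3:  IN={a@B2, b@B5, c@B1, d@B3, f@B2}  OUT={a@B3, b@B5, c@B1, d@B3, f@B2}
  B4:  IN={a@B3, b@B5, c@B1, d@B3, f@B2}  OUT={a@B3, b@B5, c@B1, d@B3, f@B4}
  B5:  IN={a@B2, a@B3, b@B5, c@B1, d@B3, f@B2, f@B4}  OUT={a@B2, a@B3, b@B5, c@B1, d@B3, f@B2, f@B4}
  B6:  IN={a@B2, a@B3, b@B5, c@B1, d@B3, f@B2, f@B4}  OUT={a@B2, a@B3, b@B5, c@B1, d@B6, f@B2, f@B4}
  B7:  IN={a@B0, a@B2, a@B3, b@B5, c@B1, d@B3, d@B6, f@B2, f@B4}  OUT={a@B0, a@B2, a@B3, b@B5, c@B1, d@B3, d@B6, f@B2, f@B4}
  B8:  IN={a@B0, a@B2, a@B3, b@B5, c@B1, d@B3, d@B6, f@B2, f@B4}  OUT={a@B0, a@B2, a@B3, b@B8, c@B1, d@B8, f@B2, f@B4}

Merge at B3: IN[B3] = OUT[B2] = {a@B2, b@B5, c@B1, d@B3, f@B2}
Applying B3's transfer function to that IN value gives OUT[B3] (row B3 above).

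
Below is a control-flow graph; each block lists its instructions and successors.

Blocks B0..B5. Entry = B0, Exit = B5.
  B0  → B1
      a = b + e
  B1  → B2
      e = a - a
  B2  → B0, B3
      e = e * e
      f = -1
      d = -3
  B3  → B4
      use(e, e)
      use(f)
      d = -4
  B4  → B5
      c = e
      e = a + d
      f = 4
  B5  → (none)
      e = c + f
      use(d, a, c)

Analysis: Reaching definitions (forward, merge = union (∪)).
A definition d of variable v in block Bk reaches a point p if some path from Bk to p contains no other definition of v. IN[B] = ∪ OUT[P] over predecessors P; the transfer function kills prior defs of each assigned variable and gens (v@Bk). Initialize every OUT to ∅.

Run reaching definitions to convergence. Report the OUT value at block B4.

Per-block solution:
  B0:   IN={a@B0, d@B2, e@B2, f@B2}   OUT={a@B0, d@B2, e@B2, f@B2}
  B1:   IN={a@B0, d@B2, e@B2, f@B2}   OUT={a@B0, d@B2, e@B1, f@B2}
  B2:   IN={a@B0, d@B2, e@B1, f@B2}   OUT={a@B0, d@B2, e@B2, f@B2}
  B3:   IN={a@B0, d@B2, e@B2, f@B2}   OUT={a@B0, d@B3, e@B2, f@B2}
  B4:   IN={a@B0, d@B3, e@B2, f@B2}   OUT={a@B0, c@B4, d@B3, e@B4, f@B4}
  B5:   IN={a@B0, c@B4, d@B3, e@B4, f@B4}   OUT={a@B0, c@B4, d@B3, e@B5, f@B4}

Merge at B4: IN[B4] = OUT[B3] = {a@B0, d@B3, e@B2, f@B2}
Applying B4's transfer function to that IN value gives OUT[B4] (row B4 above).

Answer: {a@B0, c@B4, d@B3, e@B4, f@B4}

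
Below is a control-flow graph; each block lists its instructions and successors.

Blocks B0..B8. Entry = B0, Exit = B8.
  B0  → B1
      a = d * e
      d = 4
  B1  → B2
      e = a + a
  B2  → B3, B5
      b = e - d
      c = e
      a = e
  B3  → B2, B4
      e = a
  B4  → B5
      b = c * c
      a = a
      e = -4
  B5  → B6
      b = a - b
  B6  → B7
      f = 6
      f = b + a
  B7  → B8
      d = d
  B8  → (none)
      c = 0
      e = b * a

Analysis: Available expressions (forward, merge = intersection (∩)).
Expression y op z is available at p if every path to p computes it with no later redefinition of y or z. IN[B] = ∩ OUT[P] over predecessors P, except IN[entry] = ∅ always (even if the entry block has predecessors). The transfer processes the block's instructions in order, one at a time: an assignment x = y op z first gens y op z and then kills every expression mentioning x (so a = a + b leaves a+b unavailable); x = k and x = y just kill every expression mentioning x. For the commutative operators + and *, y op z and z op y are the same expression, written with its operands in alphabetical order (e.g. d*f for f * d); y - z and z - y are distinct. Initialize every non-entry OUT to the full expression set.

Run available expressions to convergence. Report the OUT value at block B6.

Answer: {a+b}

Working:
Fixpoint table:
  B0:   IN={}   OUT={}
  B1:   IN={}   OUT={a+a}
  B2:   IN={}   OUT={e-d}
  B3:   IN={e-d}   OUT={}
  B4:   IN={}   OUT={c*c}
  B5:   IN={}   OUT={}
  B6:   IN={}   OUT={a+b}
  B7:   IN={a+b}   OUT={a+b}
  B8:   IN={a+b}   OUT={a*b, a+b}

Merge at B6: IN[B6] = OUT[B5] = {}
Applying B6's transfer function to that IN value gives OUT[B6] (row B6 above).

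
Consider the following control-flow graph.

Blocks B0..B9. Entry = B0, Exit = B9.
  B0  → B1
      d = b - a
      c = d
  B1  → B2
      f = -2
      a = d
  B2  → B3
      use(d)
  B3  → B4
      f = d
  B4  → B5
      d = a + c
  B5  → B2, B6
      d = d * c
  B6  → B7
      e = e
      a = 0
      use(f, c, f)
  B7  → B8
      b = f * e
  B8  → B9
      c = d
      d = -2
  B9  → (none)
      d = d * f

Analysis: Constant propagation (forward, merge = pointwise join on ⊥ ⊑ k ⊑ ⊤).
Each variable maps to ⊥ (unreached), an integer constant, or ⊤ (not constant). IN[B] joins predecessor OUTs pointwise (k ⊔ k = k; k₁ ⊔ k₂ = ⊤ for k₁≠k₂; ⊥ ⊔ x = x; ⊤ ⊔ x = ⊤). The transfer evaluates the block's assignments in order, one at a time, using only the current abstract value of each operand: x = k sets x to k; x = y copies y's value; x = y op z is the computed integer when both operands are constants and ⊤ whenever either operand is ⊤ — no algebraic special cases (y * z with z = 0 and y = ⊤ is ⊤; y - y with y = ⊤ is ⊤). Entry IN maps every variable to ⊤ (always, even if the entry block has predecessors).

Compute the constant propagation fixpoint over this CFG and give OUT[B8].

Answer: {a: 0, b: ⊤, c: ⊤, d: -2, e: ⊤, f: ⊤}

Trace:
Converged values:
  B0: | IN=(all ⊤) | OUT=(all ⊤)
  B1: | IN=(all ⊤) | OUT={f:-2; rest ⊤}
  B2: | IN=(all ⊤) | OUT=(all ⊤)
  B3: | IN=(all ⊤) | OUT=(all ⊤)
  B4: | IN=(all ⊤) | OUT=(all ⊤)
  B5: | IN=(all ⊤) | OUT=(all ⊤)
  B6: | IN=(all ⊤) | OUT={a:0; rest ⊤}
  B7: | IN={a:0; rest ⊤} | OUT={a:0; rest ⊤}
  B8: | IN={a:0; rest ⊤} | OUT={a:0, d:-2; rest ⊤}
  B9: | IN={a:0, d:-2; rest ⊤} | OUT={a:0; rest ⊤}

Merge at B8: IN[B8] = OUT[B7] = {a: 0, b: ⊤, c: ⊤, d: ⊤, e: ⊤, f: ⊤}
Applying B8's transfer function to that IN value gives OUT[B8] (row B8 above).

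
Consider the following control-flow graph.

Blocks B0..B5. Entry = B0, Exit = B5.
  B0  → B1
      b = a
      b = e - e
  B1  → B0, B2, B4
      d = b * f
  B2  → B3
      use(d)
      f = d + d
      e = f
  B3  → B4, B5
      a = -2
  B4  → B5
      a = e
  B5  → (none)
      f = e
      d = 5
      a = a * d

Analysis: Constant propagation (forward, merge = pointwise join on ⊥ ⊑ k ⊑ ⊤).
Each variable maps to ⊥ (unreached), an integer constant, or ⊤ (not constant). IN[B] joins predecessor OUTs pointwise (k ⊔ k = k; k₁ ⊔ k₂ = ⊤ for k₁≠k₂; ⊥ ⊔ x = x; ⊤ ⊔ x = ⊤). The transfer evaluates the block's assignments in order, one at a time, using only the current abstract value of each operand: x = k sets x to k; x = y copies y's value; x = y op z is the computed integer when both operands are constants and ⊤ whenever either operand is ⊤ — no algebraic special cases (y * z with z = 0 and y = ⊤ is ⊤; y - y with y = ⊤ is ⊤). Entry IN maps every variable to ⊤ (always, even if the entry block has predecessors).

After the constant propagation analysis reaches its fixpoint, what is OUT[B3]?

Fixpoint table:
  B0: | IN=(all ⊤) | OUT=(all ⊤)
  B1: | IN=(all ⊤) | OUT=(all ⊤)
  B2: | IN=(all ⊤) | OUT=(all ⊤)
  B3: | IN=(all ⊤) | OUT={a:-2; rest ⊤}
  B4: | IN=(all ⊤) | OUT=(all ⊤)
  B5: | IN=(all ⊤) | OUT={d:5; rest ⊤}

Merge at B3: IN[B3] = OUT[B2] = {a: ⊤, b: ⊤, c: ⊤, d: ⊤, e: ⊤, f: ⊤}
Applying B3's transfer function to that IN value gives OUT[B3] (row B3 above).

Answer: {a: -2, b: ⊤, c: ⊤, d: ⊤, e: ⊤, f: ⊤}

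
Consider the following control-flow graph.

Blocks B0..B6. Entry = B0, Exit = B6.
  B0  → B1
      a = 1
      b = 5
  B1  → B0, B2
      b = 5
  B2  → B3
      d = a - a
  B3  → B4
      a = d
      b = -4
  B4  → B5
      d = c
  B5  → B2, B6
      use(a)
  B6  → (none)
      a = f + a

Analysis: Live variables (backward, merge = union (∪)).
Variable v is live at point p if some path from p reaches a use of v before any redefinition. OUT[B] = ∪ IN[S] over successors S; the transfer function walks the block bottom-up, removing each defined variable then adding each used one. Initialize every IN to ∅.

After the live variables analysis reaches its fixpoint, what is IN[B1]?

Converged values:
  B0:  IN={c, f}  OUT={a, c, f}
  B1:  IN={a, c, f}  OUT={a, c, f}
  B2:  IN={a, c, f}  OUT={c, d, f}
  B3:  IN={c, d, f}  OUT={a, c, f}
  B4:  IN={a, c, f}  OUT={a, c, f}
  B5:  IN={a, c, f}  OUT={a, c, f}
  B6:  IN={a, f}  OUT={}

Merge at B1: OUT[B1] = IN[B0] ⊔ IN[B2] = {a, c, f}
Applying B1's transfer function to that OUT value gives IN[B1] (row B1 above).

Answer: {a, c, f}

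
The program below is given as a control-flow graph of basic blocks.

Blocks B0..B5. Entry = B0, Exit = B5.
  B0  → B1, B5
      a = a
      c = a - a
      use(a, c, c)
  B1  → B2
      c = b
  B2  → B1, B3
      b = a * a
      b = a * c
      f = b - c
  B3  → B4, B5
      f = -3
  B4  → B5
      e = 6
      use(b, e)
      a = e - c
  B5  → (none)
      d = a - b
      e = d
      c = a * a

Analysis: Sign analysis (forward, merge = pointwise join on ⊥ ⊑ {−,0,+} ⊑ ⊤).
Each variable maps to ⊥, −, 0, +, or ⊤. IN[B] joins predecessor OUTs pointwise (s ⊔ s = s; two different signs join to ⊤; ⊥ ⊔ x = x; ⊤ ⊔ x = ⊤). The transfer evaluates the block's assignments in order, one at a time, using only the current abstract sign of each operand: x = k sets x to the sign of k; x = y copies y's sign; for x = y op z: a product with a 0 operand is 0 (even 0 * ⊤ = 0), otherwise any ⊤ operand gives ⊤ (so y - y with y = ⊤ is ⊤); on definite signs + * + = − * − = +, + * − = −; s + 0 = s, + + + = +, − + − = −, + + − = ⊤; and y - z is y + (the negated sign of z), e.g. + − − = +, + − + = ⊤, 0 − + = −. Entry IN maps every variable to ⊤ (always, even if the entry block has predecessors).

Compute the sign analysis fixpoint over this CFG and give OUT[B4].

Answer: {a: ⊤, b: ⊤, c: ⊤, d: ⊤, e: +, f: -}

Derivation:
Per-block solution:
  B0:   IN=(all ⊤)   OUT=(all ⊤)
  B1:   IN=(all ⊤)   OUT=(all ⊤)
  B2:   IN=(all ⊤)   OUT=(all ⊤)
  B3:   IN=(all ⊤)   OUT={f:-; rest ⊤}
  B4:   IN={f:-; rest ⊤}   OUT={e:+, f:-; rest ⊤}
  B5:   IN=(all ⊤)   OUT=(all ⊤)

Merge at B4: IN[B4] = OUT[B3] = {a: ⊤, b: ⊤, c: ⊤, d: ⊤, e: ⊤, f: -}
Applying B4's transfer function to that IN value gives OUT[B4] (row B4 above).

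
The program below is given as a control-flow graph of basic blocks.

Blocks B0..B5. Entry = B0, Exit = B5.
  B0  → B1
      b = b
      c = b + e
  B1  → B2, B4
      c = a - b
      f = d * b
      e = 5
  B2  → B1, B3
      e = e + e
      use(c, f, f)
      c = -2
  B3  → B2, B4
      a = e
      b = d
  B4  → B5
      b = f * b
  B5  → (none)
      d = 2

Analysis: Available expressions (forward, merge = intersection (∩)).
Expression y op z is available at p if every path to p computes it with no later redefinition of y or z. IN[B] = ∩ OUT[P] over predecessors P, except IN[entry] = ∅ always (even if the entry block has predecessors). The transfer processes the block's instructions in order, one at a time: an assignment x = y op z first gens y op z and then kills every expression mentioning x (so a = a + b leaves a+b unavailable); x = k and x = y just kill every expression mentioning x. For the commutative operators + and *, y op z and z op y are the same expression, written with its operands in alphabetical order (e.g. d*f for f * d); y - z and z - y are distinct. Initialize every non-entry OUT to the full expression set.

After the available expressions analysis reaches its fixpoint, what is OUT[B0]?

Per-block solution:
  B0: | IN={} | OUT={b+e}
  B1: | IN={} | OUT={a-b, b*d}
  B2: | IN={} | OUT={}
  B3: | IN={} | OUT={}
  B4: | IN={} | OUT={}
  B5: | IN={} | OUT={}

B0 is the boundary node: IN[B0] = {}
Applying B0's transfer function to that IN value gives OUT[B0] (row B0 above).

Answer: {b+e}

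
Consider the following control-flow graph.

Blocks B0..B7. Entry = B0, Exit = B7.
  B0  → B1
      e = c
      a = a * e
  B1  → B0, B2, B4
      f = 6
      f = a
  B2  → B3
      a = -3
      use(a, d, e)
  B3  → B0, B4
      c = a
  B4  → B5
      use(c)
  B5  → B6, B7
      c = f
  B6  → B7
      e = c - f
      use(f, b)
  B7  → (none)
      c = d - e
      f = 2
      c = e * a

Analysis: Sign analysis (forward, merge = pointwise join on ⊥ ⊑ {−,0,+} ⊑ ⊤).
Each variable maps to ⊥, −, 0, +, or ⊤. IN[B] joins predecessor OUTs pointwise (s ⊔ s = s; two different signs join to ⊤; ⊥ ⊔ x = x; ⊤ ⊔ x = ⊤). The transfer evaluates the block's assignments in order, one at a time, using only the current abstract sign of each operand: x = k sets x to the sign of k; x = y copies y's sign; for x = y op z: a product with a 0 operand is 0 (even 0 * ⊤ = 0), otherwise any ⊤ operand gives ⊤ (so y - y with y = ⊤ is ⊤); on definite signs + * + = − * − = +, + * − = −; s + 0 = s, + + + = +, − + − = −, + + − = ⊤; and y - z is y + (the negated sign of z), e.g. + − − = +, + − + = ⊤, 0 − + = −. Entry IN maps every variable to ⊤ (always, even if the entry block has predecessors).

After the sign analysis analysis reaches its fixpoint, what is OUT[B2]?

Converged values:
  B0:  IN=(all ⊤)  OUT=(all ⊤)
  B1:  IN=(all ⊤)  OUT=(all ⊤)
  B2:  IN=(all ⊤)  OUT={a:-; rest ⊤}
  B3:  IN={a:-; rest ⊤}  OUT={a:-, c:-; rest ⊤}
  B4:  IN=(all ⊤)  OUT=(all ⊤)
  B5:  IN=(all ⊤)  OUT=(all ⊤)
  B6:  IN=(all ⊤)  OUT=(all ⊤)
  B7:  IN=(all ⊤)  OUT={f:+; rest ⊤}

Merge at B2: IN[B2] = OUT[B1] = {a: ⊤, b: ⊤, c: ⊤, d: ⊤, e: ⊤, f: ⊤}
Applying B2's transfer function to that IN value gives OUT[B2] (row B2 above).

Answer: {a: -, b: ⊤, c: ⊤, d: ⊤, e: ⊤, f: ⊤}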